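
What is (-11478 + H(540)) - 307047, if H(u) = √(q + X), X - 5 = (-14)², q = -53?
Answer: -318525 + 2*√37 ≈ -3.1851e+5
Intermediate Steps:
X = 201 (X = 5 + (-14)² = 5 + 196 = 201)
H(u) = 2*√37 (H(u) = √(-53 + 201) = √148 = 2*√37)
(-11478 + H(540)) - 307047 = (-11478 + 2*√37) - 307047 = -318525 + 2*√37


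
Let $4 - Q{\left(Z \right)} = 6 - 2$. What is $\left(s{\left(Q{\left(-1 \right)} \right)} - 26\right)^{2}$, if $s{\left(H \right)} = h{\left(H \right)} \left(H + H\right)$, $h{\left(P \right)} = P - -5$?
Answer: $676$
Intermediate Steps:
$h{\left(P \right)} = 5 + P$ ($h{\left(P \right)} = P + 5 = 5 + P$)
$Q{\left(Z \right)} = 0$ ($Q{\left(Z \right)} = 4 - \left(6 - 2\right) = 4 - 4 = 0$)
$s{\left(H \right)} = 2 H \left(5 + H\right)$ ($s{\left(H \right)} = \left(5 + H\right) \left(H + H\right) = \left(5 + H\right) 2 H = 2 H \left(5 + H\right)$)
$\left(s{\left(Q{\left(-1 \right)} \right)} - 26\right)^{2} = \left(2 \cdot 0 \left(5 + 0\right) - 26\right)^{2} = \left(2 \cdot 0 \cdot 5 - 26\right)^{2} = \left(0 - 26\right)^{2} = \left(-26\right)^{2} = 676$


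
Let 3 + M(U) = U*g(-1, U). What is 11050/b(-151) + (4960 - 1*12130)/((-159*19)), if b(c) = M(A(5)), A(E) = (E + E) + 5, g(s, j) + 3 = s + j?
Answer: 5757265/81567 ≈ 70.583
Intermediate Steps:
g(s, j) = -3 + j + s (g(s, j) = -3 + (s + j) = -3 + (j + s) = -3 + j + s)
A(E) = 5 + 2*E (A(E) = 2*E + 5 = 5 + 2*E)
M(U) = -3 + U*(-4 + U) (M(U) = -3 + U*(-3 + U - 1) = -3 + U*(-4 + U))
b(c) = 162 (b(c) = -3 + (5 + 2*5)*(-4 + (5 + 2*5)) = -3 + (5 + 10)*(-4 + (5 + 10)) = -3 + 15*(-4 + 15) = -3 + 15*11 = -3 + 165 = 162)
11050/b(-151) + (4960 - 1*12130)/((-159*19)) = 11050/162 + (4960 - 1*12130)/((-159*19)) = 11050*(1/162) + (4960 - 12130)/(-3021) = 5525/81 - 7170*(-1/3021) = 5525/81 + 2390/1007 = 5757265/81567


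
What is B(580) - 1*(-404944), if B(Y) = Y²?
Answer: 741344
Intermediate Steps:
B(580) - 1*(-404944) = 580² - 1*(-404944) = 336400 + 404944 = 741344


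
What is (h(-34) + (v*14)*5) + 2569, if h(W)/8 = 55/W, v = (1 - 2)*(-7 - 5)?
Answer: 57733/17 ≈ 3396.1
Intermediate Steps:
v = 12 (v = -1*(-12) = 12)
h(W) = 440/W (h(W) = 8*(55/W) = 440/W)
(h(-34) + (v*14)*5) + 2569 = (440/(-34) + (12*14)*5) + 2569 = (440*(-1/34) + 168*5) + 2569 = (-220/17 + 840) + 2569 = 14060/17 + 2569 = 57733/17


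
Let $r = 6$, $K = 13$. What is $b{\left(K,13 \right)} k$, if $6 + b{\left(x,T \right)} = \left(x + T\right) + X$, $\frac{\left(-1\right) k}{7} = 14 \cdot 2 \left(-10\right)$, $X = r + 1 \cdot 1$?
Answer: $52920$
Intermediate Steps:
$X = 7$ ($X = 6 + 1 \cdot 1 = 6 + 1 = 7$)
$k = 1960$ ($k = - 7 \cdot 14 \cdot 2 \left(-10\right) = - 7 \cdot 28 \left(-10\right) = \left(-7\right) \left(-280\right) = 1960$)
$b{\left(x,T \right)} = 1 + T + x$ ($b{\left(x,T \right)} = -6 + \left(\left(x + T\right) + 7\right) = -6 + \left(\left(T + x\right) + 7\right) = -6 + \left(7 + T + x\right) = 1 + T + x$)
$b{\left(K,13 \right)} k = \left(1 + 13 + 13\right) 1960 = 27 \cdot 1960 = 52920$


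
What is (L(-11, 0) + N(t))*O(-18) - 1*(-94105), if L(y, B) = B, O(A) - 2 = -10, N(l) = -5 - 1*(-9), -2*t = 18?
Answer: 94073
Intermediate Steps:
t = -9 (t = -½*18 = -9)
N(l) = 4 (N(l) = -5 + 9 = 4)
O(A) = -8 (O(A) = 2 - 10 = -8)
(L(-11, 0) + N(t))*O(-18) - 1*(-94105) = (0 + 4)*(-8) - 1*(-94105) = 4*(-8) + 94105 = -32 + 94105 = 94073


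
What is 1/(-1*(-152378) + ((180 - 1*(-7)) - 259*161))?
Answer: 1/110866 ≈ 9.0199e-6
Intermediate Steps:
1/(-1*(-152378) + ((180 - 1*(-7)) - 259*161)) = 1/(152378 + ((180 + 7) - 41699)) = 1/(152378 + (187 - 41699)) = 1/(152378 - 41512) = 1/110866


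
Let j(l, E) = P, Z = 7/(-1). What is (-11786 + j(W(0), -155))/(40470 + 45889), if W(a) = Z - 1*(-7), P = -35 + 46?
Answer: -11775/86359 ≈ -0.13635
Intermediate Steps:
Z = -7 (Z = 7*(-1) = -7)
P = 11
W(a) = 0 (W(a) = -7 - 1*(-7) = -7 + 7 = 0)
j(l, E) = 11
(-11786 + j(W(0), -155))/(40470 + 45889) = (-11786 + 11)/(40470 + 45889) = -11775/86359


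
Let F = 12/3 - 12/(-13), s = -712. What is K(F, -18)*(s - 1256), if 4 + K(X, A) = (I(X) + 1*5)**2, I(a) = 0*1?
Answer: -41328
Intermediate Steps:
I(a) = 0
F = 64/13 (F = 12*(1/3) - 12*(-1/13) = 4 + 12/13 = 64/13 ≈ 4.9231)
K(X, A) = 21 (K(X, A) = -4 + (0 + 1*5)**2 = -4 + (0 + 5)**2 = -4 + 5**2 = -4 + 25 = 21)
K(F, -18)*(s - 1256) = 21*(-712 - 1256) = 21*(-1968) = -41328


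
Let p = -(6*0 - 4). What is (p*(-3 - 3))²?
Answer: 576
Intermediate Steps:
p = 4 (p = -(0 - 4) = -1*(-4) = 4)
(p*(-3 - 3))² = (4*(-3 - 3))² = (4*(-6))² = (-24)² = 576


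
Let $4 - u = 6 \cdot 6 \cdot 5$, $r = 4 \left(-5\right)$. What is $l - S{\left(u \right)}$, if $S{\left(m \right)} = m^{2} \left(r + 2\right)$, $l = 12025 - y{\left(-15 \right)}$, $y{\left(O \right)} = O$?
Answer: $569608$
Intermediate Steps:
$r = -20$
$l = 12040$ ($l = 12025 - -15 = 12025 + 15 = 12040$)
$u = -176$ ($u = 4 - 6 \cdot 6 \cdot 5 = 4 - 36 \cdot 5 = 4 - 180 = -176$)
$S{\left(m \right)} = - 18 m^{2}$ ($S{\left(m \right)} = m^{2} \left(-20 + 2\right) = m^{2} \left(-18\right) = - 18 m^{2}$)
$l - S{\left(u \right)} = 12040 - - 18 \left(-176\right)^{2} = 12040 - \left(-18\right) 30976 = 12040 - -557568 = 12040 + 557568 = 569608$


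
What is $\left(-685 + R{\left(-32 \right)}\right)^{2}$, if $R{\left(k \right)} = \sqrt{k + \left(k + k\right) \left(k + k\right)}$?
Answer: $473289 - 5480 \sqrt{254} \approx 3.8595 \cdot 10^{5}$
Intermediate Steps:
$R{\left(k \right)} = \sqrt{k + 4 k^{2}}$ ($R{\left(k \right)} = \sqrt{k + 2 k 2 k} = \sqrt{k + 4 k^{2}}$)
$\left(-685 + R{\left(-32 \right)}\right)^{2} = \left(-685 + \sqrt{- 32 \left(1 + 4 \left(-32\right)\right)}\right)^{2} = \left(-685 + \sqrt{- 32 \left(1 - 128\right)}\right)^{2} = \left(-685 + \sqrt{\left(-32\right) \left(-127\right)}\right)^{2} = \left(-685 + \sqrt{4064}\right)^{2} = \left(-685 + 4 \sqrt{254}\right)^{2}$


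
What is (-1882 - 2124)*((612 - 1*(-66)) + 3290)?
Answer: -15895808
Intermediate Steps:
(-1882 - 2124)*((612 - 1*(-66)) + 3290) = -4006*((612 + 66) + 3290) = -4006*(678 + 3290) = -4006*3968 = -15895808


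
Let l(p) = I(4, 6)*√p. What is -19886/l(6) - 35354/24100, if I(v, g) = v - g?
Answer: -17677/12050 + 9943*√6/6 ≈ 4057.7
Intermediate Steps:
l(p) = -2*√p (l(p) = (4 - 1*6)*√p = (4 - 6)*√p = -2*√p)
-19886/l(6) - 35354/24100 = -19886*(-√6/12) - 35354/24100 = -(-9943)*√6/6 - 35354*1/24100 = 9943*√6/6 - 17677/12050 = -17677/12050 + 9943*√6/6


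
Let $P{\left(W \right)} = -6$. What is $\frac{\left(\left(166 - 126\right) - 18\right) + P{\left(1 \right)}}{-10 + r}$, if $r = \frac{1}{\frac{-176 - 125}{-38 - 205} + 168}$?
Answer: $- \frac{658000}{411007} \approx -1.6009$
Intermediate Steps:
$r = \frac{243}{41125}$ ($r = \frac{1}{- \frac{301}{-243} + 168} = \frac{1}{\left(-301\right) \left(- \frac{1}{243}\right) + 168} = \frac{1}{\frac{301}{243} + 168} = \frac{1}{\frac{41125}{243}} = \frac{243}{41125} \approx 0.0059088$)
$\frac{\left(\left(166 - 126\right) - 18\right) + P{\left(1 \right)}}{-10 + r} = \frac{\left(\left(166 - 126\right) - 18\right) - 6}{-10 + \frac{243}{41125}} = \frac{\left(40 - 18\right) - 6}{- \frac{411007}{41125}} = \left(22 - 6\right) \left(- \frac{41125}{411007}\right) = 16 \left(- \frac{41125}{411007}\right) = - \frac{658000}{411007}$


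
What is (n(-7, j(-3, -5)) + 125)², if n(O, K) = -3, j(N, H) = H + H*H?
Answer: 14884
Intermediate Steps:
j(N, H) = H + H²
(n(-7, j(-3, -5)) + 125)² = (-3 + 125)² = 122² = 14884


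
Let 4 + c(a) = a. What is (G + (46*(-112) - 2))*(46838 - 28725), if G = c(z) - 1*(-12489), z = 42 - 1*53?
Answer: 132587160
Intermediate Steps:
z = -11 (z = 42 - 53 = -11)
c(a) = -4 + a
G = 12474 (G = (-4 - 11) - 1*(-12489) = -15 + 12489 = 12474)
(G + (46*(-112) - 2))*(46838 - 28725) = (12474 + (46*(-112) - 2))*(46838 - 28725) = (12474 + (-5152 - 2))*18113 = (12474 - 5154)*18113 = 7320*18113 = 132587160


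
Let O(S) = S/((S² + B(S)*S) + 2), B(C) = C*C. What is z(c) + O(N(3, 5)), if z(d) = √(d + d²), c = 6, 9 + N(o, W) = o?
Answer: 3/89 + √42 ≈ 6.5145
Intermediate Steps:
N(o, W) = -9 + o
B(C) = C²
O(S) = S/(2 + S² + S³) (O(S) = S/((S² + S²*S) + 2) = S/((S² + S³) + 2) = S/(2 + S² + S³))
z(c) + O(N(3, 5)) = √(6*(1 + 6)) + (-9 + 3)/(2 + (-9 + 3)² + (-9 + 3)³) = √(6*7) - 6/(2 + (-6)² + (-6)³) = √42 - 6/(2 + 36 - 216) = √42 - 6/(-178) = √42 - 6*(-1/178) = √42 + 3/89 = 3/89 + √42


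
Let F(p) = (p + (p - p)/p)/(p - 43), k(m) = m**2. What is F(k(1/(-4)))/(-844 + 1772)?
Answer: -1/637536 ≈ -1.5685e-6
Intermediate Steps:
F(p) = p/(-43 + p) (F(p) = (p + 0/p)/(-43 + p) = (p + 0)/(-43 + p) = p/(-43 + p))
F(k(1/(-4)))/(-844 + 1772) = ((1/(-4))**2/(-43 + (1/(-4))**2))/(-844 + 1772) = ((-1/4)**2/(-43 + (-1/4)**2))/928 = (1/(16*(-43 + 1/16)))*(1/928) = (1/(16*(-687/16)))*(1/928) = ((1/16)*(-16/687))*(1/928) = -1/687*1/928 = -1/637536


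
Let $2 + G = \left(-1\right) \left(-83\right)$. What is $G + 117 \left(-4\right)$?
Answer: $-387$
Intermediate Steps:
$G = 81$ ($G = -2 - -83 = -2 + 83 = 81$)
$G + 117 \left(-4\right) = 81 + 117 \left(-4\right) = 81 - 468 = -387$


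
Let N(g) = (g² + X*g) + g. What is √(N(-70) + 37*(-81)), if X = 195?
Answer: 3*I*√1313 ≈ 108.71*I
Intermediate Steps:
N(g) = g² + 196*g (N(g) = (g² + 195*g) + g = g² + 196*g)
√(N(-70) + 37*(-81)) = √(-70*(196 - 70) + 37*(-81)) = √(-70*126 - 2997) = √(-8820 - 2997) = √(-11817) = 3*I*√1313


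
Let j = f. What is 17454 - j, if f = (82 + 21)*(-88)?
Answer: 26518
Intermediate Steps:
f = -9064 (f = 103*(-88) = -9064)
j = -9064
17454 - j = 17454 - 1*(-9064) = 17454 + 9064 = 26518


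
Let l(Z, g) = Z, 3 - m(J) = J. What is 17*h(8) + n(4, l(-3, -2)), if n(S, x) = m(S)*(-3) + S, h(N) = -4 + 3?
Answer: -10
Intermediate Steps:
h(N) = -1
m(J) = 3 - J
n(S, x) = -9 + 4*S (n(S, x) = (3 - S)*(-3) + S = (-9 + 3*S) + S = -9 + 4*S)
17*h(8) + n(4, l(-3, -2)) = 17*(-1) + (-9 + 4*4) = -17 + (-9 + 16) = -17 + 7 = -10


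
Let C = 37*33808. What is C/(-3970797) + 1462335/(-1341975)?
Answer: -499020439373/355247353605 ≈ -1.4047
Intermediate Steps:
C = 1250896
C/(-3970797) + 1462335/(-1341975) = 1250896/(-3970797) + 1462335/(-1341975) = 1250896*(-1/3970797) + 1462335*(-1/1341975) = -1250896/3970797 - 97489/89465 = -499020439373/355247353605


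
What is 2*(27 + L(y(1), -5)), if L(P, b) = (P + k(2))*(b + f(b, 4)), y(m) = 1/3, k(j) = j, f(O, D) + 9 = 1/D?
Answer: -61/6 ≈ -10.167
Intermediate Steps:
f(O, D) = -9 + 1/D
y(m) = ⅓
L(P, b) = (2 + P)*(-35/4 + b) (L(P, b) = (P + 2)*(b + (-9 + 1/4)) = (2 + P)*(b + (-9 + ¼)) = (2 + P)*(b - 35/4) = (2 + P)*(-35/4 + b))
2*(27 + L(y(1), -5)) = 2*(27 + (-35/2 + 2*(-5) - 35/4*⅓ + (⅓)*(-5))) = 2*(27 + (-35/2 - 10 - 35/12 - 5/3)) = 2*(27 - 385/12) = 2*(-61/12) = -61/6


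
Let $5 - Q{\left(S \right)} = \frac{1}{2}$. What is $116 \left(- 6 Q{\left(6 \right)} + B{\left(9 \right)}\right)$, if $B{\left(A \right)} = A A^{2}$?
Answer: $81432$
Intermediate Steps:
$Q{\left(S \right)} = \frac{9}{2}$ ($Q{\left(S \right)} = 5 - \frac{1}{2} = \frac{9}{2}$)
$B{\left(A \right)} = A^{3}$
$116 \left(- 6 Q{\left(6 \right)} + B{\left(9 \right)}\right) = 116 \left(\left(-6\right) \frac{9}{2} + 9^{3}\right) = 116 \left(-27 + 729\right) = 116 \cdot 702 = 81432$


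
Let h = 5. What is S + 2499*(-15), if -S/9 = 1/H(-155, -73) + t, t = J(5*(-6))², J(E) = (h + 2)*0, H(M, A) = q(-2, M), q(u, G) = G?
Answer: -5810166/155 ≈ -37485.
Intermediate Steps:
H(M, A) = M
J(E) = 0 (J(E) = (5 + 2)*0 = 7*0 = 0)
t = 0 (t = 0² = 0)
S = 9/155 (S = -9*(1/(-155) + 0) = -9*(-1/155 + 0) = -9*(-1/155) = 9/155 ≈ 0.058065)
S + 2499*(-15) = 9/155 + 2499*(-15) = 9/155 - 37485 = -5810166/155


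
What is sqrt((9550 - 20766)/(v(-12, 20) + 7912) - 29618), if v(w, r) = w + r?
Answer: I*sqrt(806388605)/165 ≈ 172.1*I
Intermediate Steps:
v(w, r) = r + w
sqrt((9550 - 20766)/(v(-12, 20) + 7912) - 29618) = sqrt((9550 - 20766)/((20 - 12) + 7912) - 29618) = sqrt(-11216/(8 + 7912) - 29618) = sqrt(-11216/7920 - 29618) = sqrt(-11216*1/7920 - 29618) = sqrt(-701/495 - 29618) = sqrt(-14661611/495) = I*sqrt(806388605)/165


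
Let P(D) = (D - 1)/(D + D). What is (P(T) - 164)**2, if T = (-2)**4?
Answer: 27384289/1024 ≈ 26742.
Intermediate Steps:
T = 16
P(D) = (-1 + D)/(2*D) (P(D) = (-1 + D)/((2*D)) = (-1 + D)*(1/(2*D)) = (-1 + D)/(2*D))
(P(T) - 164)**2 = ((1/2)*(-1 + 16)/16 - 164)**2 = ((1/2)*(1/16)*15 - 164)**2 = (15/32 - 164)**2 = (-5233/32)**2 = 27384289/1024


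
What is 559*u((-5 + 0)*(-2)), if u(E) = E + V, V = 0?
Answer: 5590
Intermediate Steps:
u(E) = E (u(E) = E + 0 = E)
559*u((-5 + 0)*(-2)) = 559*((-5 + 0)*(-2)) = 559*(-5*(-2)) = 559*10 = 5590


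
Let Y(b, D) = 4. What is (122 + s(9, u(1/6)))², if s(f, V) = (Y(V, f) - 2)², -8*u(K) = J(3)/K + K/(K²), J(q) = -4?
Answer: 15876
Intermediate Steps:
u(K) = 3/(8*K) (u(K) = -(-4/K + K/(K²))/8 = -(-4/K + K/K²)/8 = -(-4/K + 1/K)/8 = -(-3)/(8*K) = 3/(8*K))
s(f, V) = 4 (s(f, V) = (4 - 2)² = 2² = 4)
(122 + s(9, u(1/6)))² = (122 + 4)² = 126² = 15876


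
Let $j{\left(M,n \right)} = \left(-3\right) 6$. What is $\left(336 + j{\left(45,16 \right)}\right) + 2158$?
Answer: $2476$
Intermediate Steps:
$j{\left(M,n \right)} = -18$
$\left(336 + j{\left(45,16 \right)}\right) + 2158 = \left(336 - 18\right) + 2158 = 318 + 2158 = 2476$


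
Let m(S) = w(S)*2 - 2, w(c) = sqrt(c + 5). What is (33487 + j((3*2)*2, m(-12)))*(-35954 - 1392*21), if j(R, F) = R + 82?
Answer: -2189011066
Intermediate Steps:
w(c) = sqrt(5 + c)
m(S) = -2 + 2*sqrt(5 + S) (m(S) = sqrt(5 + S)*2 - 2 = 2*sqrt(5 + S) - 2 = -2 + 2*sqrt(5 + S))
j(R, F) = 82 + R
(33487 + j((3*2)*2, m(-12)))*(-35954 - 1392*21) = (33487 + (82 + (3*2)*2))*(-35954 - 1392*21) = (33487 + (82 + 6*2))*(-35954 - 29232) = (33487 + (82 + 12))*(-65186) = (33487 + 94)*(-65186) = 33581*(-65186) = -2189011066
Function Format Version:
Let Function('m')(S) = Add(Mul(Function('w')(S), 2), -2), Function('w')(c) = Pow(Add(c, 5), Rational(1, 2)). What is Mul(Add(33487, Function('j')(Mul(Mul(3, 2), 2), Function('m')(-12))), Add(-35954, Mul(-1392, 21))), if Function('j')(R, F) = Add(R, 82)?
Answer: -2189011066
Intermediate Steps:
Function('w')(c) = Pow(Add(5, c), Rational(1, 2))
Function('m')(S) = Add(-2, Mul(2, Pow(Add(5, S), Rational(1, 2)))) (Function('m')(S) = Add(Mul(Pow(Add(5, S), Rational(1, 2)), 2), -2) = Add(Mul(2, Pow(Add(5, S), Rational(1, 2))), -2) = Add(-2, Mul(2, Pow(Add(5, S), Rational(1, 2)))))
Function('j')(R, F) = Add(82, R)
Mul(Add(33487, Function('j')(Mul(Mul(3, 2), 2), Function('m')(-12))), Add(-35954, Mul(-1392, 21))) = Mul(Add(33487, Add(82, Mul(Mul(3, 2), 2))), Add(-35954, Mul(-1392, 21))) = Mul(Add(33487, Add(82, Mul(6, 2))), Add(-35954, -29232)) = Mul(Add(33487, Add(82, 12)), -65186) = Mul(Add(33487, 94), -65186) = Mul(33581, -65186) = -2189011066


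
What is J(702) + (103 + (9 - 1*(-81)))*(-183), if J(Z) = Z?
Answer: -34617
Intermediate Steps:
J(702) + (103 + (9 - 1*(-81)))*(-183) = 702 + (103 + (9 - 1*(-81)))*(-183) = 702 + (103 + (9 + 81))*(-183) = 702 + (103 + 90)*(-183) = 702 + 193*(-183) = 702 - 35319 = -34617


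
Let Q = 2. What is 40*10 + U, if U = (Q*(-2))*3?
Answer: 388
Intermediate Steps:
U = -12 (U = (2*(-2))*3 = -4*3 = -12)
40*10 + U = 40*10 - 12 = 400 - 12 = 388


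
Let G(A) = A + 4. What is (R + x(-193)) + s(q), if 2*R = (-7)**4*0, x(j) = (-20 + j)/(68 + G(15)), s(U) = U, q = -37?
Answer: -1144/29 ≈ -39.448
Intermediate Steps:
G(A) = 4 + A
x(j) = -20/87 + j/87 (x(j) = (-20 + j)/(68 + (4 + 15)) = (-20 + j)/(68 + 19) = (-20 + j)/87 = (-20 + j)*(1/87) = -20/87 + j/87)
R = 0 (R = ((-7)**4*0)/2 = (2401*0)/2 = (1/2)*0 = 0)
(R + x(-193)) + s(q) = (0 + (-20/87 + (1/87)*(-193))) - 37 = (0 + (-20/87 - 193/87)) - 37 = (0 - 71/29) - 37 = -71/29 - 37 = -1144/29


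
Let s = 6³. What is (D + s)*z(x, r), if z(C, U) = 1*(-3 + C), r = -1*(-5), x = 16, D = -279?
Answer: -819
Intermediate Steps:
r = 5
z(C, U) = -3 + C
s = 216
(D + s)*z(x, r) = (-279 + 216)*(-3 + 16) = -63*13 = -819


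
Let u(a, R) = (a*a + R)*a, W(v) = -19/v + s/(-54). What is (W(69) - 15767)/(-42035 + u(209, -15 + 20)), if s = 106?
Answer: -9792697/5643858519 ≈ -0.0017351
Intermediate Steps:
W(v) = -53/27 - 19/v (W(v) = -19/v + 106/(-54) = -19/v + 106*(-1/54) = -19/v - 53/27 = -53/27 - 19/v)
u(a, R) = a*(R + a**2) (u(a, R) = (a**2 + R)*a = (R + a**2)*a = a*(R + a**2))
(W(69) - 15767)/(-42035 + u(209, -15 + 20)) = ((-53/27 - 19/69) - 15767)/(-42035 + 209*((-15 + 20) + 209**2)) = ((-53/27 - 19*1/69) - 15767)/(-42035 + 209*(5 + 43681)) = ((-53/27 - 19/69) - 15767)/(-42035 + 209*43686) = (-1390/621 - 15767)/(-42035 + 9130374) = -9792697/621/9088339 = -9792697/621*1/9088339 = -9792697/5643858519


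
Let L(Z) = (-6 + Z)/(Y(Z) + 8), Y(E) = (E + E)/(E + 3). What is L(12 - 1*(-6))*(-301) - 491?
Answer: -14668/17 ≈ -862.82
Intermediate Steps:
Y(E) = 2*E/(3 + E) (Y(E) = (2*E)/(3 + E) = 2*E/(3 + E))
L(Z) = (-6 + Z)/(8 + 2*Z/(3 + Z)) (L(Z) = (-6 + Z)/(2*Z/(3 + Z) + 8) = (-6 + Z)/(8 + 2*Z/(3 + Z)))
L(12 - 1*(-6))*(-301) - 491 = ((-6 + (12 - 1*(-6)))*(3 + (12 - 1*(-6)))/(2*(12 + 5*(12 - 1*(-6)))))*(-301) - 491 = ((-6 + (12 + 6))*(3 + (12 + 6))/(2*(12 + 5*(12 + 6))))*(-301) - 491 = ((-6 + 18)*(3 + 18)/(2*(12 + 5*18)))*(-301) - 491 = ((½)*12*21/(12 + 90))*(-301) - 491 = ((½)*12*21/102)*(-301) - 491 = ((½)*(1/102)*12*21)*(-301) - 491 = (21/17)*(-301) - 491 = -6321/17 - 491 = -14668/17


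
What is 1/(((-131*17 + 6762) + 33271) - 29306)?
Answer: 1/8500 ≈ 0.00011765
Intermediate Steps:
1/(((-131*17 + 6762) + 33271) - 29306) = 1/(((-2227 + 6762) + 33271) - 29306) = 1/((4535 + 33271) - 29306) = 1/(37806 - 29306) = 1/8500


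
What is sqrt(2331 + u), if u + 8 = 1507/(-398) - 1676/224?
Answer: sqrt(71772750910)/5572 ≈ 48.080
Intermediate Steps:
u = -214729/11144 (u = -8 + (1507/(-398) - 1676/224) = -8 + (1507*(-1/398) - 1676*1/224) = -8 + (-1507/398 - 419/56) = -8 - 125577/11144 = -214729/11144 ≈ -19.269)
sqrt(2331 + u) = sqrt(2331 - 214729/11144) = sqrt(25761935/11144) = sqrt(71772750910)/5572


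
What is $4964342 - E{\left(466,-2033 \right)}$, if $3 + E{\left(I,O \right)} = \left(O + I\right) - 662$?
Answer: $4966574$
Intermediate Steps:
$E{\left(I,O \right)} = -665 + I + O$ ($E{\left(I,O \right)} = -3 - \left(662 - I - O\right) = -3 + \left(-662 + I + O\right) = -665 + I + O$)
$4964342 - E{\left(466,-2033 \right)} = 4964342 - \left(-665 + 466 - 2033\right) = 4964342 - -2232 = 4964342 + 2232 = 4966574$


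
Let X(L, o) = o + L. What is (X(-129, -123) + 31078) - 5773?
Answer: 25053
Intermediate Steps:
X(L, o) = L + o
(X(-129, -123) + 31078) - 5773 = ((-129 - 123) + 31078) - 5773 = (-252 + 31078) - 5773 = 30826 - 5773 = 25053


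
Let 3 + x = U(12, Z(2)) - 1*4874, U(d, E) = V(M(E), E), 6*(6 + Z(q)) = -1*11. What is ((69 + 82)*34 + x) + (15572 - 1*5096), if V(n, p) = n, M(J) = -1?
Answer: 10732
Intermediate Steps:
Z(q) = -47/6 (Z(q) = -6 + (-1*11)/6 = -6 + (⅙)*(-11) = -6 - 11/6 = -47/6)
U(d, E) = -1
x = -4878 (x = -3 + (-1 - 1*4874) = -3 + (-1 - 4874) = -3 - 4875 = -4878)
((69 + 82)*34 + x) + (15572 - 1*5096) = ((69 + 82)*34 - 4878) + (15572 - 1*5096) = (151*34 - 4878) + (15572 - 5096) = (5134 - 4878) + 10476 = 256 + 10476 = 10732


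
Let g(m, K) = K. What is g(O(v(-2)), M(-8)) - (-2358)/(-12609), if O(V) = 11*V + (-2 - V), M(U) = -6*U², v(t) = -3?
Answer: -538246/1401 ≈ -384.19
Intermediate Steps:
O(V) = -2 + 10*V
g(O(v(-2)), M(-8)) - (-2358)/(-12609) = -6*(-8)² - (-2358)/(-12609) = -6*64 - (-2358)*(-1)/12609 = -384 - 1*262/1401 = -384 - 262/1401 = -538246/1401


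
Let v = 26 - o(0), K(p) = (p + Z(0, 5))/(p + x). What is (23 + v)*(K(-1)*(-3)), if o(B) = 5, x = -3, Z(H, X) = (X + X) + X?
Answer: 462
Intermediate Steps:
Z(H, X) = 3*X (Z(H, X) = 2*X + X = 3*X)
K(p) = (15 + p)/(-3 + p) (K(p) = (p + 3*5)/(p - 3) = (p + 15)/(-3 + p) = (15 + p)/(-3 + p))
v = 21 (v = 26 - 1*5 = 26 - 5 = 21)
(23 + v)*(K(-1)*(-3)) = (23 + 21)*(((15 - 1)/(-3 - 1))*(-3)) = 44*((14/(-4))*(-3)) = 44*(-¼*14*(-3)) = 44*(-7/2*(-3)) = 44*(21/2) = 462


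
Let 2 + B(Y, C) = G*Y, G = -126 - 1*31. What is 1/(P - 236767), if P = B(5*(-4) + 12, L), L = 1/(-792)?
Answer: -1/235513 ≈ -4.2461e-6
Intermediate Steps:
L = -1/792 ≈ -0.0012626
G = -157 (G = -126 - 31 = -157)
B(Y, C) = -2 - 157*Y
P = 1254 (P = -2 - 157*(5*(-4) + 12) = -2 - 157*(-20 + 12) = -2 - 157*(-8) = -2 + 1256 = 1254)
1/(P - 236767) = 1/(1254 - 236767) = 1/(-235513) = -1/235513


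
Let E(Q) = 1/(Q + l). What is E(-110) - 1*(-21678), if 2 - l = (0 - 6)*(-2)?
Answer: 2601359/120 ≈ 21678.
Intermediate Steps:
l = -10 (l = 2 - (0 - 6)*(-2) = 2 - (-6)*(-2) = 2 - 1*12 = 2 - 12 = -10)
E(Q) = 1/(-10 + Q) (E(Q) = 1/(Q - 10) = 1/(-10 + Q))
E(-110) - 1*(-21678) = 1/(-10 - 110) - 1*(-21678) = 1/(-120) + 21678 = -1/120 + 21678 = 2601359/120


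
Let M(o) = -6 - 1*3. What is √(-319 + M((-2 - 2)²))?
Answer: 2*I*√82 ≈ 18.111*I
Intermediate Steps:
M(o) = -9 (M(o) = -6 - 3 = -9)
√(-319 + M((-2 - 2)²)) = √(-319 - 9) = √(-328) = 2*I*√82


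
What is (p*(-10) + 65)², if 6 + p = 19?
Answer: 4225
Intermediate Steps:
p = 13 (p = -6 + 19 = 13)
(p*(-10) + 65)² = (13*(-10) + 65)² = (-130 + 65)² = (-65)² = 4225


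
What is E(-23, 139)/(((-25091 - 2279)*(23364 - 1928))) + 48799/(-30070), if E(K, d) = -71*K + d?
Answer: -357882357459/220527110405 ≈ -1.6229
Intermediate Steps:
E(K, d) = d - 71*K
E(-23, 139)/(((-25091 - 2279)*(23364 - 1928))) + 48799/(-30070) = (139 - 71*(-23))/(((-25091 - 2279)*(23364 - 1928))) + 48799/(-30070) = (139 + 1633)/((-27370*21436)) + 48799*(-1/30070) = 1772/(-586703320) - 48799/30070 = 1772*(-1/586703320) - 48799/30070 = -443/146675830 - 48799/30070 = -357882357459/220527110405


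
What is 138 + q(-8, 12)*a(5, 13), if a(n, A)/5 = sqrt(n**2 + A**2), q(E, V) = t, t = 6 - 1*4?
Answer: 138 + 10*sqrt(194) ≈ 277.28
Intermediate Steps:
t = 2 (t = 6 - 4 = 2)
q(E, V) = 2
a(n, A) = 5*sqrt(A**2 + n**2) (a(n, A) = 5*sqrt(n**2 + A**2) = 5*sqrt(A**2 + n**2))
138 + q(-8, 12)*a(5, 13) = 138 + 2*(5*sqrt(13**2 + 5**2)) = 138 + 2*(5*sqrt(169 + 25)) = 138 + 2*(5*sqrt(194)) = 138 + 10*sqrt(194)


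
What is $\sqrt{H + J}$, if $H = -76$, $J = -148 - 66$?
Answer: $i \sqrt{290} \approx 17.029 i$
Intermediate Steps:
$J = -214$ ($J = -148 - 66 = -214$)
$\sqrt{H + J} = \sqrt{-76 - 214} = \sqrt{-290} = i \sqrt{290}$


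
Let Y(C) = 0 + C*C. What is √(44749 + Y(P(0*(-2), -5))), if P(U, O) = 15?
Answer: √44974 ≈ 212.07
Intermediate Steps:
Y(C) = C² (Y(C) = 0 + C² = C²)
√(44749 + Y(P(0*(-2), -5))) = √(44749 + 15²) = √(44749 + 225) = √44974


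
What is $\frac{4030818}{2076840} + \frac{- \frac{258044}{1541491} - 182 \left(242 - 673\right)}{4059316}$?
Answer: $\frac{1061398453951371547}{541484029401299460} \approx 1.9602$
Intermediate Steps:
$\frac{4030818}{2076840} + \frac{- \frac{258044}{1541491} - 182 \left(242 - 673\right)}{4059316} = 4030818 \cdot \frac{1}{2076840} + \left(\left(-258044\right) \frac{1}{1541491} - -78442\right) \frac{1}{4059316} = \frac{671803}{346140} + \left(- \frac{258044}{1541491} + 78442\right) \frac{1}{4059316} = \frac{671803}{346140} + \frac{120917378978}{1541491} \cdot \frac{1}{4059316} = \frac{671803}{346140} + \frac{60458689489}{3128699540078} = \frac{1061398453951371547}{541484029401299460}$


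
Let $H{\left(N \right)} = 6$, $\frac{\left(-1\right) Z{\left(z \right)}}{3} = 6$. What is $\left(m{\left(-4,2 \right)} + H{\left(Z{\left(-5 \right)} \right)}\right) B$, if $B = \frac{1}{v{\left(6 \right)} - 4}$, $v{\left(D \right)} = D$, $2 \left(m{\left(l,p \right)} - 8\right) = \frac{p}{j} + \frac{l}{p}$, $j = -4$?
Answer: $\frac{51}{8} \approx 6.375$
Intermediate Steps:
$Z{\left(z \right)} = -18$ ($Z{\left(z \right)} = \left(-3\right) 6 = -18$)
$m{\left(l,p \right)} = 8 - \frac{p}{8} + \frac{l}{2 p}$ ($m{\left(l,p \right)} = 8 + \frac{\frac{p}{-4} + \frac{l}{p}}{2} = 8 + \frac{p \left(- \frac{1}{4}\right) + \frac{l}{p}}{2} = 8 + \frac{- \frac{p}{4} + \frac{l}{p}}{2} = 8 + \left(- \frac{p}{8} + \frac{l}{2 p}\right) = 8 - \frac{p}{8} + \frac{l}{2 p}$)
$B = \frac{1}{2}$ ($B = \frac{1}{6 - 4} = \frac{1}{2} \approx 0.5$)
$\left(m{\left(-4,2 \right)} + H{\left(Z{\left(-5 \right)} \right)}\right) B = \left(\left(8 - \frac{1}{4} + \frac{1}{2} \left(-4\right) \frac{1}{2}\right) + 6\right) \frac{1}{2} = \left(\left(8 - \frac{1}{4} - 1\right) + 6\right) \frac{1}{2} = \left(\frac{27}{4} + 6\right) \frac{1}{2} = \frac{51}{4} \cdot \frac{1}{2} = \frac{51}{8}$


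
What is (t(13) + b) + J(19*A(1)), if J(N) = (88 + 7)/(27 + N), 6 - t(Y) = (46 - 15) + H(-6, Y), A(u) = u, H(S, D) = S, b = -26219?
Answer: -1206853/46 ≈ -26236.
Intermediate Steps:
t(Y) = -19 (t(Y) = 6 - ((46 - 15) - 6) = 6 - (31 - 6) = 6 - 1*25 = 6 - 25 = -19)
J(N) = 95/(27 + N)
(t(13) + b) + J(19*A(1)) = (-19 - 26219) + 95/(27 + 19*1) = -26238 + 95/(27 + 19) = -26238 + 95/46 = -1206853/46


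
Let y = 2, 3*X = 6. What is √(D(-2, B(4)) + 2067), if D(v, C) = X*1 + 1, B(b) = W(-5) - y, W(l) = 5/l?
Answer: 3*√230 ≈ 45.497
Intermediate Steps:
X = 2 (X = (⅓)*6 = 2)
B(b) = -3 (B(b) = 5/(-5) - 1*2 = 5*(-⅕) - 2 = -1 - 2 = -3)
D(v, C) = 3 (D(v, C) = 2*1 + 1 = 2 + 1 = 3)
√(D(-2, B(4)) + 2067) = √(3 + 2067) = √2070 = 3*√230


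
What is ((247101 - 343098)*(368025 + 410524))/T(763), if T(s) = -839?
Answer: 74738368353/839 ≈ 8.9080e+7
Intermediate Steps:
((247101 - 343098)*(368025 + 410524))/T(763) = ((247101 - 343098)*(368025 + 410524))/(-839) = -95997*778549*(-1/839) = -74738368353*(-1/839) = 74738368353/839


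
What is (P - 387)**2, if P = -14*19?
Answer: 426409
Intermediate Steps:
P = -266
(P - 387)**2 = (-266 - 387)**2 = (-653)**2 = 426409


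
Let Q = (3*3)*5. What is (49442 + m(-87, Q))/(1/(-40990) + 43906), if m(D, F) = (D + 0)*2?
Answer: 2019495320/1799706939 ≈ 1.1221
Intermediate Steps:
Q = 45 (Q = 9*5 = 45)
m(D, F) = 2*D (m(D, F) = D*2 = 2*D)
(49442 + m(-87, Q))/(1/(-40990) + 43906) = (49442 + 2*(-87))/(1/(-40990) + 43906) = (49442 - 174)/(-1/40990 + 43906) = 49268/(1799706939/40990) = 49268*(40990/1799706939) = 2019495320/1799706939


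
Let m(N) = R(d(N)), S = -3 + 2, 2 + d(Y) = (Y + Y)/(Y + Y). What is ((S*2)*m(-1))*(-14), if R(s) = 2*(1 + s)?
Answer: 0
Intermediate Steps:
d(Y) = -1 (d(Y) = -2 + (Y + Y)/(Y + Y) = -2 + (2*Y)/((2*Y)) = -2 + (2*Y)*(1/(2*Y)) = -2 + 1 = -1)
S = -1
R(s) = 2 + 2*s
m(N) = 0 (m(N) = 2 + 2*(-1) = 2 - 2 = 0)
((S*2)*m(-1))*(-14) = (-1*2*0)*(-14) = -2*0*(-14) = 0*(-14) = 0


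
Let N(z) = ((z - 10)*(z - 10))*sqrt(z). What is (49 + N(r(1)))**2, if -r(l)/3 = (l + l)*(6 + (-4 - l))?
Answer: -390815 + 25088*I*sqrt(6) ≈ -3.9082e+5 + 61453.0*I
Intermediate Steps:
r(l) = -6*l*(2 - l) (r(l) = -3*(l + l)*(6 + (-4 - l)) = -3*2*l*(2 - l) = -6*l*(2 - l))
N(z) = sqrt(z)*(-10 + z)**2 (N(z) = ((-10 + z)*(-10 + z))*sqrt(z) = (-10 + z)**2*sqrt(z) = sqrt(z)*(-10 + z)**2)
(49 + N(r(1)))**2 = (49 + sqrt(6*1*(-2 + 1))*(-10 + 6*1*(-2 + 1))**2)**2 = (49 + sqrt(6*1*(-1))*(-10 + 6*1*(-1))**2)**2 = (49 + sqrt(-6)*(-10 - 6)**2)**2 = (49 + (I*sqrt(6))*(-16)**2)**2 = (49 + (I*sqrt(6))*256)**2 = (49 + 256*I*sqrt(6))**2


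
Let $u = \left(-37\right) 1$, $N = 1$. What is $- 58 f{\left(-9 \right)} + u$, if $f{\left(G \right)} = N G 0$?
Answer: $-37$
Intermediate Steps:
$f{\left(G \right)} = 0$ ($f{\left(G \right)} = 1 G 0 = G 0 = 0$)
$u = -37$
$- 58 f{\left(-9 \right)} + u = \left(-58\right) 0 - 37 = 0 - 37 = -37$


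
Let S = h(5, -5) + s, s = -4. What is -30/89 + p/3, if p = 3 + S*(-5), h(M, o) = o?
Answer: 1394/89 ≈ 15.663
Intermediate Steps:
S = -9 (S = -5 - 4 = -9)
p = 48 (p = 3 - 9*(-5) = 3 + 45 = 48)
-30/89 + p/3 = -30/89 + 48/3 = -30*1/89 + 48*(1/3) = -30/89 + 16 = 1394/89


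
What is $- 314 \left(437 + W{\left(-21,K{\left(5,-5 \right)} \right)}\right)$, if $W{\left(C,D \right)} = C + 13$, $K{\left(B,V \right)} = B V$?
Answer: $-134706$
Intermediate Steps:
$W{\left(C,D \right)} = 13 + C$
$- 314 \left(437 + W{\left(-21,K{\left(5,-5 \right)} \right)}\right) = - 314 \left(437 + \left(13 - 21\right)\right) = - 314 \left(437 - 8\right) = \left(-314\right) 429 = -134706$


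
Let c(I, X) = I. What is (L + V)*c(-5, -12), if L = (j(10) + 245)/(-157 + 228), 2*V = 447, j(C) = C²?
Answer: -162135/142 ≈ -1141.8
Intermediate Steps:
V = 447/2 (V = (½)*447 = 447/2 ≈ 223.50)
L = 345/71 (L = (10² + 245)/(-157 + 228) = (100 + 245)/71 = 345*(1/71) = 345/71 ≈ 4.8592)
(L + V)*c(-5, -12) = (345/71 + 447/2)*(-5) = (32427/142)*(-5) = -162135/142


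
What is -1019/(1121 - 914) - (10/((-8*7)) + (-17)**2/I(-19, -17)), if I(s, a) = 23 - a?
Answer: -693731/57960 ≈ -11.969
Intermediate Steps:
-1019/(1121 - 914) - (10/((-8*7)) + (-17)**2/I(-19, -17)) = -1019/(1121 - 914) - (10/((-8*7)) + (-17)**2/(23 - 1*(-17))) = -1019/207 - (10/(-56) + 289/(23 + 17)) = (1/207)*(-1019) - (10*(-1/56) + 289/40) = -1019/207 - (-5/28 + 289*(1/40)) = -1019/207 - (-5/28 + 289/40) = -1019/207 - 1*1973/280 = -1019/207 - 1973/280 = -693731/57960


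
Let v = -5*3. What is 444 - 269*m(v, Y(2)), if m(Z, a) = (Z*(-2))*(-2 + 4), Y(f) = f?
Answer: -15696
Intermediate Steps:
v = -15
m(Z, a) = -4*Z (m(Z, a) = -2*Z*2 = -4*Z)
444 - 269*m(v, Y(2)) = 444 - (-1076)*(-15) = 444 - 269*60 = 444 - 16140 = -15696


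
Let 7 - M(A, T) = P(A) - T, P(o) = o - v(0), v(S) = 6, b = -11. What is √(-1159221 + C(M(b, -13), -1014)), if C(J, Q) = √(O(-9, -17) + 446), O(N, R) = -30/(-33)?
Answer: √(-140265741 + 22*√13519)/11 ≈ 1076.7*I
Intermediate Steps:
P(o) = -6 + o (P(o) = o - 1*6 = o - 6 = -6 + o)
O(N, R) = 10/11 (O(N, R) = -30*(-1/33) = 10/11)
M(A, T) = 13 + T - A (M(A, T) = 7 - ((-6 + A) - T) = 7 - (-6 + A - T) = 7 + (6 + T - A) = 13 + T - A)
C(J, Q) = 2*√13519/11 (C(J, Q) = √(10/11 + 446) = √(4916/11) = 2*√13519/11)
√(-1159221 + C(M(b, -13), -1014)) = √(-1159221 + 2*√13519/11)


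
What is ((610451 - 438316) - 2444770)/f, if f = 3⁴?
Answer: -252515/9 ≈ -28057.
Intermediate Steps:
f = 81
((610451 - 438316) - 2444770)/f = ((610451 - 438316) - 2444770)/81 = (172135 - 2444770)*(1/81) = -2272635*1/81 = -252515/9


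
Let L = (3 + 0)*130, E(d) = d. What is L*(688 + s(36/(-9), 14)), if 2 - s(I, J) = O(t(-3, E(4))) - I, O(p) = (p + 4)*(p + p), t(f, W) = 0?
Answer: 267540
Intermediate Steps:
L = 390 (L = 3*130 = 390)
O(p) = 2*p*(4 + p) (O(p) = (4 + p)*(2*p) = 2*p*(4 + p))
s(I, J) = 2 + I (s(I, J) = 2 - (2*0*(4 + 0) - I) = 2 - (2*0*4 - I) = 2 - (0 - I) = 2 - (-1)*I = 2 + I)
L*(688 + s(36/(-9), 14)) = 390*(688 + (2 + 36/(-9))) = 390*(688 + (2 + 36*(-⅑))) = 390*(688 + (2 - 4)) = 390*(688 - 2) = 390*686 = 267540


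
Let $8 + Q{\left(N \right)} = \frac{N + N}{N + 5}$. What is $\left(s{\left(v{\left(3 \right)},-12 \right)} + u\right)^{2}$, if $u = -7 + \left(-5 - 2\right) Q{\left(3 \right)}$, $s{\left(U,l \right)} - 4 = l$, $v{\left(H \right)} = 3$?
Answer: $\frac{20449}{16} \approx 1278.1$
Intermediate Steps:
$Q{\left(N \right)} = -8 + \frac{2 N}{5 + N}$ ($Q{\left(N \right)} = -8 + \frac{N + N}{N + 5} = -8 + \frac{2 N}{5 + N}$)
$s{\left(U,l \right)} = 4 + l$
$u = \frac{175}{4}$ ($u = -7 + \left(-5 - 2\right) \frac{2 \left(-20 - 9\right)}{5 + 3} = -7 + \left(-5 - 2\right) \frac{2 \left(-20 - 9\right)}{8} = -7 - 7 \cdot 2 \cdot \frac{1}{8} \left(-29\right) = -7 - - \frac{203}{4} = -7 + \frac{203}{4} = \frac{175}{4} \approx 43.75$)
$\left(s{\left(v{\left(3 \right)},-12 \right)} + u\right)^{2} = \left(\left(4 - 12\right) + \frac{175}{4}\right)^{2} = \left(-8 + \frac{175}{4}\right)^{2} = \left(\frac{143}{4}\right)^{2} = \frac{20449}{16}$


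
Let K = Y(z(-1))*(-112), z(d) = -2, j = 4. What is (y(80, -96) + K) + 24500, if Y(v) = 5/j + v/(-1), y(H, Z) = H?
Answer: 24216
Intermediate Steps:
Y(v) = 5/4 - v (Y(v) = 5/4 + v/(-1) = 5*(¼) + v*(-1) = 5/4 - v)
K = -364 (K = (5/4 - 1*(-2))*(-112) = (5/4 + 2)*(-112) = (13/4)*(-112) = -364)
(y(80, -96) + K) + 24500 = (80 - 364) + 24500 = -284 + 24500 = 24216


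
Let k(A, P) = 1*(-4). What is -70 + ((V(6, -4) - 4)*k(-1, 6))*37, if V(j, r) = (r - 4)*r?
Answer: -4214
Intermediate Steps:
k(A, P) = -4
V(j, r) = r*(-4 + r) (V(j, r) = (-4 + r)*r = r*(-4 + r))
-70 + ((V(6, -4) - 4)*k(-1, 6))*37 = -70 + ((-4*(-4 - 4) - 4)*(-4))*37 = -70 + ((-4*(-8) - 4)*(-4))*37 = -70 + ((32 - 4)*(-4))*37 = -70 + (28*(-4))*37 = -70 - 112*37 = -70 - 4144 = -4214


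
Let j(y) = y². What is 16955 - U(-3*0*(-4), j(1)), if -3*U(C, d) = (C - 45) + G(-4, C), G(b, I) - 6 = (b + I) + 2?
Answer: 50824/3 ≈ 16941.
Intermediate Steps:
G(b, I) = 8 + I + b (G(b, I) = 6 + ((b + I) + 2) = 6 + ((I + b) + 2) = 6 + (2 + I + b) = 8 + I + b)
U(C, d) = 41/3 - 2*C/3 (U(C, d) = -((C - 45) + (8 + C - 4))/3 = -((-45 + C) + (4 + C))/3 = -(-41 + 2*C)/3 = 41/3 - 2*C/3)
16955 - U(-3*0*(-4), j(1)) = 16955 - (41/3 - 2*(-3*0)*(-4)/3) = 16955 - (41/3 - 0*(-4)) = 16955 - (41/3 - ⅔*0) = 16955 - (41/3 + 0) = 16955 - 1*41/3 = 16955 - 41/3 = 50824/3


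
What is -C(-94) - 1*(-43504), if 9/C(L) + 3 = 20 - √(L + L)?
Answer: 2305695/53 - 2*I*√47/53 ≈ 43504.0 - 0.2587*I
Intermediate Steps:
C(L) = 9/(17 - √2*√L) (C(L) = 9/(-3 + (20 - √(L + L))) = 9/(-3 + (20 - √(2*L))) = 9/(-3 + (20 - √2*√L)) = 9/(17 - √2*√L))
-C(-94) - 1*(-43504) = -(-9)/(-17 + √2*√(-94)) - 1*(-43504) = -(-9)/(-17 + √2*(I*√94)) + 43504 = -(-9)/(-17 + 2*I*√47) + 43504 = 9/(-17 + 2*I*√47) + 43504 = 43504 + 9/(-17 + 2*I*√47)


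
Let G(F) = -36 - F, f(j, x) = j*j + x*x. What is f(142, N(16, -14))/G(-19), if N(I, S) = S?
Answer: -20360/17 ≈ -1197.6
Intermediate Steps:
f(j, x) = j**2 + x**2
f(142, N(16, -14))/G(-19) = (142**2 + (-14)**2)/(-36 - 1*(-19)) = (20164 + 196)/(-36 + 19) = 20360/(-17) = 20360*(-1/17) = -20360/17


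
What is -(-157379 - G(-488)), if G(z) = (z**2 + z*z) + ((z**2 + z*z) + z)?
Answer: 1109467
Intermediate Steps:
G(z) = z + 4*z**2 (G(z) = (z**2 + z**2) + ((z**2 + z**2) + z) = 2*z**2 + (2*z**2 + z) = 2*z**2 + (z + 2*z**2) = z + 4*z**2)
-(-157379 - G(-488)) = -(-157379 - (-488)*(1 + 4*(-488))) = -(-157379 - (-488)*(1 - 1952)) = -(-157379 - (-488)*(-1951)) = -(-157379 - 1*952088) = -(-157379 - 952088) = -1*(-1109467) = 1109467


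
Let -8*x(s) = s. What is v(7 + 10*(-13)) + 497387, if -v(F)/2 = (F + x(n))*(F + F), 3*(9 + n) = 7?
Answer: 437281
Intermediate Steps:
n = -20/3 (n = -9 + (⅓)*7 = -9 + 7/3 = -20/3 ≈ -6.6667)
x(s) = -s/8
v(F) = -4*F*(⅚ + F) (v(F) = -2*(F - ⅛*(-20/3))*(F + F) = -2*(F + ⅚)*2*F = -2*(⅚ + F)*2*F = -4*F*(⅚ + F))
v(7 + 10*(-13)) + 497387 = -2*(7 + 10*(-13))*(5 + 6*(7 + 10*(-13)))/3 + 497387 = -2*(7 - 130)*(5 + 6*(7 - 130))/3 + 497387 = -⅔*(-123)*(5 + 6*(-123)) + 497387 = -⅔*(-123)*(5 - 738) + 497387 = -⅔*(-123)*(-733) + 497387 = -60106 + 497387 = 437281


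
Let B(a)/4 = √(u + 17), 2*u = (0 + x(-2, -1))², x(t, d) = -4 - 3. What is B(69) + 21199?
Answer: 21199 + 2*√166 ≈ 21225.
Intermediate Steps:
x(t, d) = -7
u = 49/2 (u = (0 - 7)²/2 = (½)*(-7)² = (½)*49 = 49/2 ≈ 24.500)
B(a) = 2*√166 (B(a) = 4*√(49/2 + 17) = 4*√(83/2) = 4*(√166/2) = 2*√166)
B(69) + 21199 = 2*√166 + 21199 = 21199 + 2*√166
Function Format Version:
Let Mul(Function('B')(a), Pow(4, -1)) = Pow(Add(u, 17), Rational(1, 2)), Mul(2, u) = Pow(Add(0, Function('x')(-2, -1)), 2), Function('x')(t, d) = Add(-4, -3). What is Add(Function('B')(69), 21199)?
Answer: Add(21199, Mul(2, Pow(166, Rational(1, 2)))) ≈ 21225.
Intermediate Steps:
Function('x')(t, d) = -7
u = Rational(49, 2) (u = Mul(Rational(1, 2), Pow(Add(0, -7), 2)) = Mul(Rational(1, 2), Pow(-7, 2)) = Mul(Rational(1, 2), 49) = Rational(49, 2) ≈ 24.500)
Function('B')(a) = Mul(2, Pow(166, Rational(1, 2))) (Function('B')(a) = Mul(4, Pow(Add(Rational(49, 2), 17), Rational(1, 2))) = Mul(4, Pow(Rational(83, 2), Rational(1, 2))) = Mul(4, Mul(Rational(1, 2), Pow(166, Rational(1, 2)))) = Mul(2, Pow(166, Rational(1, 2))))
Add(Function('B')(69), 21199) = Add(Mul(2, Pow(166, Rational(1, 2))), 21199) = Add(21199, Mul(2, Pow(166, Rational(1, 2))))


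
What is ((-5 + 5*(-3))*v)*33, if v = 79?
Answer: -52140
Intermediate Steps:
((-5 + 5*(-3))*v)*33 = ((-5 + 5*(-3))*79)*33 = ((-5 - 15)*79)*33 = -20*79*33 = -1580*33 = -52140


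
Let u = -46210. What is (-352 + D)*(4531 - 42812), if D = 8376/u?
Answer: 311498162588/23105 ≈ 1.3482e+7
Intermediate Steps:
D = -4188/23105 (D = 8376/(-46210) = 8376*(-1/46210) = -4188/23105 ≈ -0.18126)
(-352 + D)*(4531 - 42812) = (-352 - 4188/23105)*(4531 - 42812) = -8137148/23105*(-38281) = 311498162588/23105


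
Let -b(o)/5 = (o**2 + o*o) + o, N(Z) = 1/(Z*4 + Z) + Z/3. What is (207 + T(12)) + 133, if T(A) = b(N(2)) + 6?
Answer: 15133/45 ≈ 336.29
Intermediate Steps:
N(Z) = Z/3 + 1/(5*Z) (N(Z) = 1/(4*Z + Z) + Z*(1/3) = 1/(5*Z) + Z/3 = Z/3 + 1/(5*Z))
b(o) = -10*o**2 - 5*o (b(o) = -5*((o**2 + o*o) + o) = -5*((o**2 + o**2) + o) = -5*(2*o**2 + o) = -5*(o + 2*o**2) = -10*o**2 - 5*o)
T(A) = -167/45 (T(A) = -5*((1/3)*2 + (1/5)/2)*(1 + 2*((1/3)*2 + (1/5)/2)) + 6 = -5*(2/3 + (1/5)*(1/2))*(1 + 2*(2/3 + (1/5)*(1/2))) + 6 = -5*(2/3 + 1/10)*(1 + 2*(2/3 + 1/10)) + 6 = -5*23/30*(1 + 2*(23/30)) + 6 = -5*23/30*(1 + 23/15) + 6 = -5*23/30*38/15 + 6 = -437/45 + 6 = -167/45)
(207 + T(12)) + 133 = (207 - 167/45) + 133 = 9148/45 + 133 = 15133/45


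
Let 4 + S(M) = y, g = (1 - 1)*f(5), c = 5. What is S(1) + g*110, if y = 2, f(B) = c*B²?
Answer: -2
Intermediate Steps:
f(B) = 5*B²
g = 0 (g = (1 - 1)*(5*5²) = 0*(5*25) = 0*125 = 0)
S(M) = -2 (S(M) = -4 + 2 = -2)
S(1) + g*110 = -2 + 0*110 = -2 + 0 = -2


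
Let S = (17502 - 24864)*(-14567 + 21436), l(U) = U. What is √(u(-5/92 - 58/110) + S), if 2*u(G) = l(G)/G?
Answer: I*√202278310/2 ≈ 7111.2*I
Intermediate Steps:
S = -50569578 (S = -7362*6869 = -50569578)
u(G) = ½ (u(G) = (G/G)/2 = (½)*1 = ½)
√(u(-5/92 - 58/110) + S) = √(½ - 50569578) = √(-101139155/2) = I*√202278310/2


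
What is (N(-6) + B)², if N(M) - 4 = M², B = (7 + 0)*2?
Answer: 2916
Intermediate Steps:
B = 14 (B = 7*2 = 14)
N(M) = 4 + M²
(N(-6) + B)² = ((4 + (-6)²) + 14)² = ((4 + 36) + 14)² = (40 + 14)² = 54² = 2916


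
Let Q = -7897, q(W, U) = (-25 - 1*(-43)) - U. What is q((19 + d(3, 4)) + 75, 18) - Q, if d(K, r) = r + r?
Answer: 7897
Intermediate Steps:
d(K, r) = 2*r
q(W, U) = 18 - U (q(W, U) = (-25 + 43) - U = 18 - U)
q((19 + d(3, 4)) + 75, 18) - Q = (18 - 1*18) - 1*(-7897) = (18 - 18) + 7897 = 0 + 7897 = 7897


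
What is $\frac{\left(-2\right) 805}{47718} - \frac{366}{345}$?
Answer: $- \frac{3003373}{2743785} \approx -1.0946$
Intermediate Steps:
$\frac{\left(-2\right) 805}{47718} - \frac{366}{345} = \left(-1610\right) \frac{1}{47718} - \frac{122}{115} = - \frac{805}{23859} - \frac{122}{115} = - \frac{3003373}{2743785}$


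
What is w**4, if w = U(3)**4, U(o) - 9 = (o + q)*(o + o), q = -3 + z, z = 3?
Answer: 79766443076872509863361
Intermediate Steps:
q = 0 (q = -3 + 3 = 0)
U(o) = 9 + 2*o**2 (U(o) = 9 + (o + 0)*(o + o) = 9 + o*(2*o) = 9 + 2*o**2)
w = 531441 (w = (9 + 2*3**2)**4 = (9 + 2*9)**4 = (9 + 18)**4 = 27**4 = 531441)
w**4 = 531441**4 = 79766443076872509863361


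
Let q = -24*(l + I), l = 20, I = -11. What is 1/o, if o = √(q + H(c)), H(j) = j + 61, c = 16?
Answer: -I*√139/139 ≈ -0.084819*I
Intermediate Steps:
q = -216 (q = -24*(20 - 11) = -24*9 = -216)
H(j) = 61 + j
o = I*√139 (o = √(-216 + (61 + 16)) = √(-216 + 77) = √(-139) = I*√139 ≈ 11.79*I)
1/o = 1/(I*√139) = -I*√139/139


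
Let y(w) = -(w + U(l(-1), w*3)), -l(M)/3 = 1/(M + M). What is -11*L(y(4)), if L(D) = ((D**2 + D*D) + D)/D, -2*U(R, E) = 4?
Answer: 33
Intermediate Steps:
l(M) = -3/(2*M) (l(M) = -3/(M + M) = -3*1/(2*M) = -3/(2*M))
U(R, E) = -2 (U(R, E) = -1/2*4 = -2)
y(w) = 2 - w (y(w) = -(w - 2) = -(-2 + w) = 2 - w)
L(D) = (D + 2*D**2)/D (L(D) = ((D**2 + D**2) + D)/D = (2*D**2 + D)/D = (D + 2*D**2)/D)
-11*L(y(4)) = -11*(1 + 2*(2 - 1*4)) = -11*(1 + 2*(2 - 4)) = -11*(1 + 2*(-2)) = -11*(1 - 4) = -11*(-3) = 33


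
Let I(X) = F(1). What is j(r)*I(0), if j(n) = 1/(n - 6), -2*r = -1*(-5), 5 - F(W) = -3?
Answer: -16/17 ≈ -0.94118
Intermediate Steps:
F(W) = 8 (F(W) = 5 - 1*(-3) = 5 + 3 = 8)
I(X) = 8
r = -5/2 (r = -(-1)*(-5)/2 = -½*5 = -5/2 ≈ -2.5000)
j(n) = 1/(-6 + n)
j(r)*I(0) = 8/(-6 - 5/2) = 8/(-17/2) = -2/17*8 = -16/17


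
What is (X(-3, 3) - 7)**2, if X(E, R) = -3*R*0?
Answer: 49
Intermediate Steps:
X(E, R) = 0
(X(-3, 3) - 7)**2 = (0 - 7)**2 = (-7)**2 = 49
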